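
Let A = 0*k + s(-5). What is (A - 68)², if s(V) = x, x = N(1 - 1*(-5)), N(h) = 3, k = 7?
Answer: 4225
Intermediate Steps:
x = 3
s(V) = 3
A = 3 (A = 0*7 + 3 = 0 + 3 = 3)
(A - 68)² = (3 - 68)² = (-65)² = 4225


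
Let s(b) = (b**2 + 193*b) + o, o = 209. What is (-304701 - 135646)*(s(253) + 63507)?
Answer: -77745024238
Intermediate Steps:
s(b) = 209 + b**2 + 193*b (s(b) = (b**2 + 193*b) + 209 = 209 + b**2 + 193*b)
(-304701 - 135646)*(s(253) + 63507) = (-304701 - 135646)*((209 + 253**2 + 193*253) + 63507) = -440347*((209 + 64009 + 48829) + 63507) = -440347*(113047 + 63507) = -440347*176554 = -77745024238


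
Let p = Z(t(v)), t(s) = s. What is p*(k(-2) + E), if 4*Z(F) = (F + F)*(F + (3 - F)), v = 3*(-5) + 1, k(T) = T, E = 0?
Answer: 42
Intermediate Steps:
v = -14 (v = -15 + 1 = -14)
Z(F) = 3*F/2 (Z(F) = ((F + F)*(F + (3 - F)))/4 = ((2*F)*3)/4 = (6*F)/4 = 3*F/2)
p = -21 (p = (3/2)*(-14) = -21)
p*(k(-2) + E) = -21*(-2 + 0) = -21*(-2) = 42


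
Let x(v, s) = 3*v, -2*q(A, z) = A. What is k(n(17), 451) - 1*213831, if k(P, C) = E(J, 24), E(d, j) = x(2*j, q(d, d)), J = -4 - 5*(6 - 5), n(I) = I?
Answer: -213687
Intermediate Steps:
q(A, z) = -A/2
J = -9 (J = -4 - 5 = -9)
E(d, j) = 6*j (E(d, j) = 3*(2*j) = 6*j)
k(P, C) = 144 (k(P, C) = 6*24 = 144)
k(n(17), 451) - 1*213831 = 144 - 1*213831 = 144 - 213831 = -213687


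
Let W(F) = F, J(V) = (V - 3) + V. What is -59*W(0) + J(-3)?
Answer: -9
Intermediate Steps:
J(V) = -3 + 2*V (J(V) = (-3 + V) + V = -3 + 2*V)
-59*W(0) + J(-3) = -59*0 + (-3 + 2*(-3)) = 0 + (-3 - 6) = 0 - 9 = -9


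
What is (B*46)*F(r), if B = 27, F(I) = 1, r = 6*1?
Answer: 1242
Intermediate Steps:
r = 6
(B*46)*F(r) = (27*46)*1 = 1242*1 = 1242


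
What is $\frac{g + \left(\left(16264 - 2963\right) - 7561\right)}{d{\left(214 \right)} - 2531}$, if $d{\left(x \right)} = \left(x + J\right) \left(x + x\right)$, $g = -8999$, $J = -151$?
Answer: $- \frac{3259}{24433} \approx -0.13339$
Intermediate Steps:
$d{\left(x \right)} = 2 x \left(-151 + x\right)$ ($d{\left(x \right)} = \left(x - 151\right) \left(x + x\right) = \left(-151 + x\right) 2 x = 2 x \left(-151 + x\right)$)
$\frac{g + \left(\left(16264 - 2963\right) - 7561\right)}{d{\left(214 \right)} - 2531} = \frac{-8999 + \left(\left(16264 - 2963\right) - 7561\right)}{2 \cdot 214 \left(-151 + 214\right) - 2531} = \frac{-8999 + \left(13301 - 7561\right)}{2 \cdot 214 \cdot 63 - 2531} = \frac{-8999 + 5740}{26964 - 2531} = - \frac{3259}{24433}$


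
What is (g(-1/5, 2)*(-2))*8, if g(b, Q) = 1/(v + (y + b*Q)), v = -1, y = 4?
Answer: -80/13 ≈ -6.1538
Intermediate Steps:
g(b, Q) = 1/(3 + Q*b) (g(b, Q) = 1/(-1 + (4 + b*Q)) = 1/(-1 + (4 + Q*b)) = 1/(3 + Q*b))
(g(-1/5, 2)*(-2))*8 = (-2/(3 + 2*(-1/5)))*8 = (-2/(3 + 2*(-1*⅕)))*8 = (-2/(3 + 2*(-⅕)))*8 = (-2/(3 - ⅖))*8 = (-2/(13/5))*8 = ((5/13)*(-2))*8 = -10/13*8 = -80/13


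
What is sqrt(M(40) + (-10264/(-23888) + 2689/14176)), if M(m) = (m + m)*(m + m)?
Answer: sqrt(179196301802259238)/5291192 ≈ 80.004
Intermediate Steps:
M(m) = 4*m**2 (M(m) = (2*m)*(2*m) = 4*m**2)
sqrt(M(40) + (-10264/(-23888) + 2689/14176)) = sqrt(4*40**2 + (-10264/(-23888) + 2689/14176)) = sqrt(4*1600 + (-10264*(-1/23888) + 2689*(1/14176))) = sqrt(6400 + (1283/2986 + 2689/14176)) = sqrt(6400 + 13108581/21164768) = sqrt(135467623781/21164768) = sqrt(179196301802259238)/5291192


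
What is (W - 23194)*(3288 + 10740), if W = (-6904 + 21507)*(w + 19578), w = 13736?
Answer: 6824076984144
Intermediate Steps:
W = 486484342 (W = (-6904 + 21507)*(13736 + 19578) = 14603*33314 = 486484342)
(W - 23194)*(3288 + 10740) = (486484342 - 23194)*(3288 + 10740) = 486461148*14028 = 6824076984144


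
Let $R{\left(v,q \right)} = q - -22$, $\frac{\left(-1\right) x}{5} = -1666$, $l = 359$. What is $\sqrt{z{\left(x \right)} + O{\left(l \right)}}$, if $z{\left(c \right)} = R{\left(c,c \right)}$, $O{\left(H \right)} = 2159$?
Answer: $\sqrt{10511} \approx 102.52$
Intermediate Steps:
$x = 8330$ ($x = \left(-5\right) \left(-1666\right) = 8330$)
$R{\left(v,q \right)} = 22 + q$ ($R{\left(v,q \right)} = q + 22 = 22 + q$)
$z{\left(c \right)} = 22 + c$
$\sqrt{z{\left(x \right)} + O{\left(l \right)}} = \sqrt{\left(22 + 8330\right) + 2159} = \sqrt{8352 + 2159} = \sqrt{10511}$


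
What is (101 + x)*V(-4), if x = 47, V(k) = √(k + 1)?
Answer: 148*I*√3 ≈ 256.34*I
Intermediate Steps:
V(k) = √(1 + k)
(101 + x)*V(-4) = (101 + 47)*√(1 - 4) = 148*√(-3) = 148*(I*√3) = 148*I*√3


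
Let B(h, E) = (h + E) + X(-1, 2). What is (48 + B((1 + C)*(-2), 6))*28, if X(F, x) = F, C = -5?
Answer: 1708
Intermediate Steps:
B(h, E) = -1 + E + h (B(h, E) = (h + E) - 1 = (E + h) - 1 = -1 + E + h)
(48 + B((1 + C)*(-2), 6))*28 = (48 + (-1 + 6 + (1 - 5)*(-2)))*28 = (48 + (-1 + 6 - 4*(-2)))*28 = (48 + (-1 + 6 + 8))*28 = (48 + 13)*28 = 61*28 = 1708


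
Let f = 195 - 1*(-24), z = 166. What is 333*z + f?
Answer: 55497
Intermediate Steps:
f = 219 (f = 195 + 24 = 219)
333*z + f = 333*166 + 219 = 55278 + 219 = 55497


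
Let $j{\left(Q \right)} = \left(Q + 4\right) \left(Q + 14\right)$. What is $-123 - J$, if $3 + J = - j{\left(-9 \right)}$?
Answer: $-145$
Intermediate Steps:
$j{\left(Q \right)} = \left(4 + Q\right) \left(14 + Q\right)$
$J = 22$ ($J = -3 - \left(56 + \left(-9\right)^{2} + 18 \left(-9\right)\right) = -3 - \left(56 + 81 - 162\right) = -3 - -25 = -3 + 25 = 22$)
$-123 - J = -123 - 22 = -145$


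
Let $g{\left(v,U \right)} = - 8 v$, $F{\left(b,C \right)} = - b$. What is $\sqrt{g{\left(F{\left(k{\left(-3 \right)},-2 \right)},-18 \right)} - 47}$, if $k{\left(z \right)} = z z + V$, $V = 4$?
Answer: $\sqrt{57} \approx 7.5498$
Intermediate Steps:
$k{\left(z \right)} = 4 + z^{2}$ ($k{\left(z \right)} = z z + 4 = z^{2} + 4 = 4 + z^{2}$)
$\sqrt{g{\left(F{\left(k{\left(-3 \right)},-2 \right)},-18 \right)} - 47} = \sqrt{- 8 \left(- (4 + \left(-3\right)^{2})\right) - 47} = \sqrt{- 8 \left(- (4 + 9)\right) - 47} = \sqrt{- 8 \left(\left(-1\right) 13\right) - 47} = \sqrt{\left(-8\right) \left(-13\right) - 47} = \sqrt{104 - 47} = \sqrt{57}$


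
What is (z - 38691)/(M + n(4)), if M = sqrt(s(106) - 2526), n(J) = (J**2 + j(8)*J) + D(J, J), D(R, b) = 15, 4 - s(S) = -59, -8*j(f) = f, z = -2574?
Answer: -53055/152 + 1965*I*sqrt(2463)/152 ≈ -349.05 + 641.58*I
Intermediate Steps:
j(f) = -f/8
s(S) = 63 (s(S) = 4 - 1*(-59) = 4 + 59 = 63)
n(J) = 15 + J**2 - J (n(J) = (J**2 + (-1/8*8)*J) + 15 = (J**2 - J) + 15 = 15 + J**2 - J)
M = I*sqrt(2463) (M = sqrt(63 - 2526) = sqrt(-2463) = I*sqrt(2463) ≈ 49.629*I)
(z - 38691)/(M + n(4)) = (-2574 - 38691)/(I*sqrt(2463) + (15 + 4**2 - 1*4)) = -41265/(I*sqrt(2463) + (15 + 16 - 4)) = -41265/(I*sqrt(2463) + 27) = -41265/(27 + I*sqrt(2463))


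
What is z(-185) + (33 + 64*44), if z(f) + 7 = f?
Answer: 2657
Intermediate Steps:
z(f) = -7 + f
z(-185) + (33 + 64*44) = (-7 - 185) + (33 + 64*44) = -192 + (33 + 2816) = -192 + 2849 = 2657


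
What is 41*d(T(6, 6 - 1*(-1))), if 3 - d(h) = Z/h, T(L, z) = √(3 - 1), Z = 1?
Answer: 123 - 41*√2/2 ≈ 94.009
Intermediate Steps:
T(L, z) = √2
d(h) = 3 - 1/h
41*d(T(6, 6 - 1*(-1))) = 41*(3 - 1/(√2)) = 41*(3 - √2/2) = 123 - 41*√2/2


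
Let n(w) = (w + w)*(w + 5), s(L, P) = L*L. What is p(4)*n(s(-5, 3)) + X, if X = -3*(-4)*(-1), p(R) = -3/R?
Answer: -1137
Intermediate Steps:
s(L, P) = L²
n(w) = 2*w*(5 + w) (n(w) = (2*w)*(5 + w) = 2*w*(5 + w))
X = -12 (X = 12*(-1) = -12)
p(4)*n(s(-5, 3)) + X = (-3/4)*(2*(-5)²*(5 + (-5)²)) - 12 = (-3*¼)*(2*25*(5 + 25)) - 12 = -3*25*30/2 - 12 = -¾*1500 - 12 = -1125 - 12 = -1137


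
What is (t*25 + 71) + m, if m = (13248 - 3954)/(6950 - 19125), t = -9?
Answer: -1884244/12175 ≈ -154.76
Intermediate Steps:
m = -9294/12175 (m = 9294/(-12175) = 9294*(-1/12175) = -9294/12175 ≈ -0.76337)
(t*25 + 71) + m = (-9*25 + 71) - 9294/12175 = (-225 + 71) - 9294/12175 = -154 - 9294/12175 = -1884244/12175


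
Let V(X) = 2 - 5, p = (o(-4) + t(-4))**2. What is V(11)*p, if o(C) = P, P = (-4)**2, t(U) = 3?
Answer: -1083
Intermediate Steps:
P = 16
o(C) = 16
p = 361 (p = (16 + 3)**2 = 19**2 = 361)
V(X) = -3
V(11)*p = -3*361 = -1083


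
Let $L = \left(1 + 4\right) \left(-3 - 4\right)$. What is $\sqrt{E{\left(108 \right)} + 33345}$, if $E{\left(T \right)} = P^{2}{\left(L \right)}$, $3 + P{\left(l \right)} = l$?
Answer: $\sqrt{34789} \approx 186.52$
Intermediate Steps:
$L = -35$ ($L = 5 \left(-7\right) = -35$)
$P{\left(l \right)} = -3 + l$
$E{\left(T \right)} = 1444$ ($E{\left(T \right)} = \left(-3 - 35\right)^{2} = \left(-38\right)^{2} = 1444$)
$\sqrt{E{\left(108 \right)} + 33345} = \sqrt{1444 + 33345} = \sqrt{34789}$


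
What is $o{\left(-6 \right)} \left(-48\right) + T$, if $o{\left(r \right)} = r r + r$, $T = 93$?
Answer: $-1347$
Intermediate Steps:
$o{\left(r \right)} = r + r^{2}$ ($o{\left(r \right)} = r^{2} + r = r + r^{2}$)
$o{\left(-6 \right)} \left(-48\right) + T = - 6 \left(1 - 6\right) \left(-48\right) + 93 = \left(-6\right) \left(-5\right) \left(-48\right) + 93 = 30 \left(-48\right) + 93 = -1440 + 93 = -1347$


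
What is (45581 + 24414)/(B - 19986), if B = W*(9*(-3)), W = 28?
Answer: -69995/20742 ≈ -3.3746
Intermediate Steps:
B = -756 (B = 28*(9*(-3)) = 28*(-27) = -756)
(45581 + 24414)/(B - 19986) = (45581 + 24414)/(-756 - 19986) = 69995/(-20742) = 69995*(-1/20742) = -69995/20742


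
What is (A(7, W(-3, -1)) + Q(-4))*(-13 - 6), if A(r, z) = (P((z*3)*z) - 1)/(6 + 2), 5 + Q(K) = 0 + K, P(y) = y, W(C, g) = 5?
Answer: -19/4 ≈ -4.7500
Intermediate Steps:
Q(K) = -5 + K (Q(K) = -5 + (0 + K) = -5 + K)
A(r, z) = -⅛ + 3*z²/8 (A(r, z) = ((z*3)*z - 1)/(6 + 2) = ((3*z)*z - 1)/8 = (3*z² - 1)*(⅛) = (-1 + 3*z²)*(⅛) = -⅛ + 3*z²/8)
(A(7, W(-3, -1)) + Q(-4))*(-13 - 6) = ((-⅛ + (3/8)*5²) + (-5 - 4))*(-13 - 6) = ((-⅛ + (3/8)*25) - 9)*(-19) = ((-⅛ + 75/8) - 9)*(-19) = (37/4 - 9)*(-19) = (¼)*(-19) = -19/4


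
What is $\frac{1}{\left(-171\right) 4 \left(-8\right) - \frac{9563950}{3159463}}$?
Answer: $\frac{3159463}{17279017586} \approx 0.00018285$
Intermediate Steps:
$\frac{1}{\left(-171\right) 4 \left(-8\right) - \frac{9563950}{3159463}} = \frac{1}{\left(-684\right) \left(-8\right) - \frac{9563950}{3159463}} = \frac{1}{5472 - \frac{9563950}{3159463}} = \frac{1}{\frac{17279017586}{3159463}} = \frac{3159463}{17279017586}$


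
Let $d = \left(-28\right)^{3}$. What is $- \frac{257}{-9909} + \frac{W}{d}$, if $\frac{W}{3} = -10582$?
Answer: $\frac{160106389}{108761184} \approx 1.4721$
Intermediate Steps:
$W = -31746$ ($W = 3 \left(-10582\right) = -31746$)
$d = -21952$
$- \frac{257}{-9909} + \frac{W}{d} = - \frac{257}{-9909} - \frac{31746}{-21952} = \left(-257\right) \left(- \frac{1}{9909}\right) - - \frac{15873}{10976} = \frac{257}{9909} + \frac{15873}{10976} = \frac{160106389}{108761184}$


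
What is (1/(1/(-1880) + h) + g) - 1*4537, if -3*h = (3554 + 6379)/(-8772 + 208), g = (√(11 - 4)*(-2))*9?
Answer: -7046604493/1554029 - 18*√7 ≈ -4582.0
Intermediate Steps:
g = -18*√7 (g = (√7*(-2))*9 = -2*√7*9 = -18*√7 ≈ -47.624)
h = 3311/8564 (h = -(3554 + 6379)/(3*(-8772 + 208)) = -3311/(-8564) = -3311*(-1)/8564 = -⅓*(-9933/8564) = 3311/8564 ≈ 0.38662)
(1/(1/(-1880) + h) + g) - 1*4537 = (1/(1/(-1880) + 3311/8564) - 18*√7) - 1*4537 = (1/(-1/1880 + 3311/8564) - 18*√7) - 4537 = (1/(1554029/4025080) - 18*√7) - 4537 = (4025080/1554029 - 18*√7) - 4537 = -7046604493/1554029 - 18*√7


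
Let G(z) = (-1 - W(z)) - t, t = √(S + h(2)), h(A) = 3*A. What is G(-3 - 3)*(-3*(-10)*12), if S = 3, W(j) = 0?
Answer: -1440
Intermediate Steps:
t = 3 (t = √(3 + 3*2) = √(3 + 6) = √9 = 3)
G(z) = -4 (G(z) = (-1 - 1*0) - 1*3 = (-1 + 0) - 3 = -1 - 3 = -4)
G(-3 - 3)*(-3*(-10)*12) = -4*(-3*(-10))*12 = -120*12 = -4*360 = -1440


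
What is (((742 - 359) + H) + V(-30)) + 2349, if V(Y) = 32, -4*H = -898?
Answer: 5977/2 ≈ 2988.5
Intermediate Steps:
H = 449/2 (H = -¼*(-898) = 449/2 ≈ 224.50)
(((742 - 359) + H) + V(-30)) + 2349 = (((742 - 359) + 449/2) + 32) + 2349 = ((383 + 449/2) + 32) + 2349 = (1215/2 + 32) + 2349 = 1279/2 + 2349 = 5977/2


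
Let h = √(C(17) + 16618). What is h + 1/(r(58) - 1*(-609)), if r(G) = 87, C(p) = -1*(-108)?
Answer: 1/696 + √16726 ≈ 129.33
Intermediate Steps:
C(p) = 108
h = √16726 (h = √(108 + 16618) = √16726 ≈ 129.33)
h + 1/(r(58) - 1*(-609)) = √16726 + 1/(87 - 1*(-609)) = √16726 + 1/(87 + 609) = √16726 + 1/696 = 1/696 + √16726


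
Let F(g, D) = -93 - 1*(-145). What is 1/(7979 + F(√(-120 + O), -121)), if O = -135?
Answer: 1/8031 ≈ 0.00012452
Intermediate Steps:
F(g, D) = 52 (F(g, D) = -93 + 145 = 52)
1/(7979 + F(√(-120 + O), -121)) = 1/(7979 + 52) = 1/8031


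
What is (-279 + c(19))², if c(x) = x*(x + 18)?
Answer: 179776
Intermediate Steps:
c(x) = x*(18 + x)
(-279 + c(19))² = (-279 + 19*(18 + 19))² = (-279 + 19*37)² = (-279 + 703)² = 424² = 179776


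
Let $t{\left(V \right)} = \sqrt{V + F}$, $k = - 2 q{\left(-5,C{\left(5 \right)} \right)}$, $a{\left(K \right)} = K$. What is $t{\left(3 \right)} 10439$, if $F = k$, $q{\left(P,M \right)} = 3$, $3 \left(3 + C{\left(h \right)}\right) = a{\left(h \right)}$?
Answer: $10439 i \sqrt{3} \approx 18081.0 i$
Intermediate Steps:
$C{\left(h \right)} = -3 + \frac{h}{3}$
$k = -6$ ($k = \left(-2\right) 3 = -6$)
$F = -6$
$t{\left(V \right)} = \sqrt{-6 + V}$ ($t{\left(V \right)} = \sqrt{V - 6} = \sqrt{-6 + V}$)
$t{\left(3 \right)} 10439 = \sqrt{-6 + 3} \cdot 10439 = \sqrt{-3} \cdot 10439 = i \sqrt{3} \cdot 10439 = 10439 i \sqrt{3}$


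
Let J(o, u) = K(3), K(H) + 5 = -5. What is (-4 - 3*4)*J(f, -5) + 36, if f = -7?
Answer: 196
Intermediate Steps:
K(H) = -10 (K(H) = -5 - 5 = -10)
J(o, u) = -10
(-4 - 3*4)*J(f, -5) + 36 = (-4 - 3*4)*(-10) + 36 = (-4 - 12)*(-10) + 36 = -16*(-10) + 36 = 160 + 36 = 196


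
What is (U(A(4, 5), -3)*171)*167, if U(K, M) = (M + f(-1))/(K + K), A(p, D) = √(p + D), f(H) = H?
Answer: -19038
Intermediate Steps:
A(p, D) = √(D + p)
U(K, M) = (-1 + M)/(2*K) (U(K, M) = (M - 1)/(K + K) = (-1 + M)/((2*K)) = (-1 + M)*(1/(2*K)) = (-1 + M)/(2*K))
(U(A(4, 5), -3)*171)*167 = (((-1 - 3)/(2*(√(5 + 4))))*171)*167 = (((½)*(-4)/√9)*171)*167 = (((½)*(-4)/3)*171)*167 = (((½)*(⅓)*(-4))*171)*167 = -⅔*171*167 = -114*167 = -19038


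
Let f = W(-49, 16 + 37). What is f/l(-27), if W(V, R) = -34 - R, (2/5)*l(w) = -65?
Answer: 174/325 ≈ 0.53538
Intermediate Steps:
l(w) = -325/2 (l(w) = (5/2)*(-65) = -325/2)
f = -87 (f = -34 - (16 + 37) = -34 - 1*53 = -34 - 53 = -87)
f/l(-27) = -87/(-325/2) = -87*(-2/325) = 174/325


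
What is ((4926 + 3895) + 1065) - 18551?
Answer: -8665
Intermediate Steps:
((4926 + 3895) + 1065) - 18551 = (8821 + 1065) - 18551 = 9886 - 18551 = -8665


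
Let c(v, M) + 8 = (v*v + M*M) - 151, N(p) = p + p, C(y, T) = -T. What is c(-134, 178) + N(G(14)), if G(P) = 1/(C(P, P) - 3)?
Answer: 841175/17 ≈ 49481.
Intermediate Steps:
G(P) = 1/(-3 - P) (G(P) = 1/(-P - 3) = 1/(-3 - P))
N(p) = 2*p
c(v, M) = -159 + M² + v² (c(v, M) = -8 + ((v*v + M*M) - 151) = -8 + ((v² + M²) - 151) = -8 + ((M² + v²) - 151) = -8 + (-151 + M² + v²) = -159 + M² + v²)
c(-134, 178) + N(G(14)) = (-159 + 178² + (-134)²) + 2*(-1/(3 + 14)) = (-159 + 31684 + 17956) + 2*(-1/17) = 49481 + 2*(-1*1/17) = 49481 + 2*(-1/17) = 49481 - 2/17 = 841175/17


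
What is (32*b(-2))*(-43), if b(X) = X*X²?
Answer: 11008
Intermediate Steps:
b(X) = X³
(32*b(-2))*(-43) = (32*(-2)³)*(-43) = (32*(-8))*(-43) = -256*(-43) = 11008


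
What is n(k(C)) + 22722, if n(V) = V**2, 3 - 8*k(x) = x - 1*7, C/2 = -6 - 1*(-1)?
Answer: 90913/4 ≈ 22728.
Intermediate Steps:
C = -10 (C = 2*(-6 - 1*(-1)) = 2*(-6 + 1) = 2*(-5) = -10)
k(x) = 5/4 - x/8 (k(x) = 3/8 - (x - 1*7)/8 = 3/8 - (x - 7)/8 = 3/8 - (-7 + x)/8 = 3/8 + (7/8 - x/8) = 5/4 - x/8)
n(k(C)) + 22722 = (5/4 - 1/8*(-10))**2 + 22722 = (5/4 + 5/4)**2 + 22722 = (5/2)**2 + 22722 = 25/4 + 22722 = 90913/4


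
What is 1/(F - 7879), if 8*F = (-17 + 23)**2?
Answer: -2/15749 ≈ -0.00012699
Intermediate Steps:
F = 9/2 (F = (-17 + 23)**2/8 = (1/8)*6**2 = (1/8)*36 = 9/2 ≈ 4.5000)
1/(F - 7879) = 1/(9/2 - 7879) = 1/(-15749/2) = -2/15749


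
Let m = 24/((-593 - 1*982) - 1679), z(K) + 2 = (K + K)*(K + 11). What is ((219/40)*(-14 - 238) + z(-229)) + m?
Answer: 1601981501/16270 ≈ 98462.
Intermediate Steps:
z(K) = -2 + 2*K*(11 + K) (z(K) = -2 + (K + K)*(K + 11) = -2 + (2*K)*(11 + K) = -2 + 2*K*(11 + K))
m = -12/1627 (m = 24/((-593 - 982) - 1679) = 24/(-1575 - 1679) = 24/(-3254) = -1/3254*24 = -12/1627 ≈ -0.0073755)
((219/40)*(-14 - 238) + z(-229)) + m = ((219/40)*(-14 - 238) + (-2 + 2*(-229)**2 + 22*(-229))) - 12/1627 = ((219*(1/40))*(-252) + (-2 + 2*52441 - 5038)) - 12/1627 = ((219/40)*(-252) + (-2 + 104882 - 5038)) - 12/1627 = (-13797/10 + 99842) - 12/1627 = 984623/10 - 12/1627 = 1601981501/16270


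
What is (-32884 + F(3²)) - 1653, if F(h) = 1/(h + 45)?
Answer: -1864997/54 ≈ -34537.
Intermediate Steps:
F(h) = 1/(45 + h)
(-32884 + F(3²)) - 1653 = (-32884 + 1/(45 + 3²)) - 1653 = (-32884 + 1/(45 + 9)) - 1653 = (-32884 + 1/54) - 1653 = -1775735/54 - 1653 = -1864997/54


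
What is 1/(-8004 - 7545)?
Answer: -1/15549 ≈ -6.4313e-5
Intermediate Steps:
1/(-8004 - 7545) = 1/(-15549) = -1/15549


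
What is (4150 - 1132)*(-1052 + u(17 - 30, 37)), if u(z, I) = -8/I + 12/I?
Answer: -117460560/37 ≈ -3.1746e+6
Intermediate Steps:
u(z, I) = 4/I
(4150 - 1132)*(-1052 + u(17 - 30, 37)) = (4150 - 1132)*(-1052 + 4/37) = 3018*(-1052 + 4*(1/37)) = 3018*(-1052 + 4/37) = 3018*(-38920/37) = -117460560/37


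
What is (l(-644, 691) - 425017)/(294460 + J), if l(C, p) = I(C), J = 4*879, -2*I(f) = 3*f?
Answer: -424051/297976 ≈ -1.4231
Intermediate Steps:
I(f) = -3*f/2
J = 3516
l(C, p) = -3*C/2
(l(-644, 691) - 425017)/(294460 + J) = (-3/2*(-644) - 425017)/(294460 + 3516) = (966 - 425017)/297976 = -424051*1/297976 = -424051/297976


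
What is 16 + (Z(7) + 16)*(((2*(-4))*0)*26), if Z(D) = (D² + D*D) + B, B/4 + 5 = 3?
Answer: 16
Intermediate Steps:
B = -8 (B = -20 + 4*3 = -20 + 12 = -8)
Z(D) = -8 + 2*D² (Z(D) = (D² + D*D) - 8 = (D² + D²) - 8 = 2*D² - 8 = -8 + 2*D²)
16 + (Z(7) + 16)*(((2*(-4))*0)*26) = 16 + ((-8 + 2*7²) + 16)*(((2*(-4))*0)*26) = 16 + ((-8 + 2*49) + 16)*(-8*0*26) = 16 + ((-8 + 98) + 16)*(0*26) = 16 + (90 + 16)*0 = 16 + 106*0 = 16 + 0 = 16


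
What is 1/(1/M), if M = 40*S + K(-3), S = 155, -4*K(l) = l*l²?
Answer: 24827/4 ≈ 6206.8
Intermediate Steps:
K(l) = -l³/4 (K(l) = -l*l²/4 = -l³/4)
M = 24827/4 (M = 40*155 - ¼*(-3)³ = 6200 - ¼*(-27) = 6200 + 27/4 = 24827/4 ≈ 6206.8)
1/(1/M) = 1/(1/(24827/4)) = 1/(4/24827) = 24827/4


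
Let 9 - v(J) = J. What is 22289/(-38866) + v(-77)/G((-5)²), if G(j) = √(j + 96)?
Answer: 3097297/427526 ≈ 7.2447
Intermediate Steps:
v(J) = 9 - J
G(j) = √(96 + j)
22289/(-38866) + v(-77)/G((-5)²) = 22289/(-38866) + (9 - 1*(-77))/(√(96 + (-5)²)) = 22289*(-1/38866) + (9 + 77)/(√(96 + 25)) = -22289/38866 + 86/(√121) = -22289/38866 + 86/11 = 3097297/427526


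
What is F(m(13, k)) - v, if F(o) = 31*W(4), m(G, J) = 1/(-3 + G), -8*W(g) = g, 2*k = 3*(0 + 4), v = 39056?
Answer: -78143/2 ≈ -39072.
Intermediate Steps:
k = 6 (k = (3*(0 + 4))/2 = (3*4)/2 = (1/2)*12 = 6)
W(g) = -g/8
F(o) = -31/2 (F(o) = 31*(-1/8*4) = 31*(-1/2) = -31/2)
F(m(13, k)) - v = -31/2 - 1*39056 = -31/2 - 39056 = -78143/2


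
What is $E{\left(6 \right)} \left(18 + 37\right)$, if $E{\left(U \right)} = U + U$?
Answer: $660$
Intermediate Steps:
$E{\left(U \right)} = 2 U$
$E{\left(6 \right)} \left(18 + 37\right) = 2 \cdot 6 \left(18 + 37\right) = 12 \cdot 55 = 660$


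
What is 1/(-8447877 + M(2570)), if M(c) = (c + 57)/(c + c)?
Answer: -5140/43422085153 ≈ -1.1837e-7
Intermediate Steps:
M(c) = (57 + c)/(2*c) (M(c) = (57 + c)/((2*c)) = (57 + c)*(1/(2*c)) = (57 + c)/(2*c))
1/(-8447877 + M(2570)) = 1/(-8447877 + (1/2)*(57 + 2570)/2570) = 1/(-8447877 + (1/2)*(1/2570)*2627) = 1/(-8447877 + 2627/5140) = 1/(-43422085153/5140) = -5140/43422085153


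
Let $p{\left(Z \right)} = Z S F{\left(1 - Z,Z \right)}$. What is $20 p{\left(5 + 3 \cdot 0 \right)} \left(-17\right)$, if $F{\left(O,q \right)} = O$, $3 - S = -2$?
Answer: $34000$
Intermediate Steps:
$S = 5$ ($S = 3 - -2 = 3 + 2 = 5$)
$p{\left(Z \right)} = 5 Z \left(1 - Z\right)$ ($p{\left(Z \right)} = Z 5 \left(1 - Z\right) = 5 Z \left(1 - Z\right)$)
$20 p{\left(5 + 3 \cdot 0 \right)} \left(-17\right) = 20 \cdot 5 \left(5 + 3 \cdot 0\right) \left(1 - \left(5 + 3 \cdot 0\right)\right) \left(-17\right) = 20 \cdot 5 \left(5 + 0\right) \left(1 - \left(5 + 0\right)\right) \left(-17\right) = 20 \cdot 5 \cdot 5 \left(1 - 5\right) \left(-17\right) = 20 \cdot 5 \cdot 5 \left(-4\right) \left(-17\right) = 20 \left(-100\right) \left(-17\right) = \left(-2000\right) \left(-17\right) = 34000$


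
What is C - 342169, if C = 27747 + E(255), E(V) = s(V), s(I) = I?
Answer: -314167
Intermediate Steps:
E(V) = V
C = 28002 (C = 27747 + 255 = 28002)
C - 342169 = 28002 - 342169 = -314167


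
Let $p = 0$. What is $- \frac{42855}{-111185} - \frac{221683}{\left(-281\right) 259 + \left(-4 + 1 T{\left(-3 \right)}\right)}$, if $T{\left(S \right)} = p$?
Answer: $\frac{5553387964}{1618475571} \approx 3.4312$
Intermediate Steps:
$T{\left(S \right)} = 0$
$- \frac{42855}{-111185} - \frac{221683}{\left(-281\right) 259 + \left(-4 + 1 T{\left(-3 \right)}\right)} = - \frac{42855}{-111185} - \frac{221683}{\left(-281\right) 259 + \left(-4 + 1 \cdot 0\right)} = \left(-42855\right) \left(- \frac{1}{111185}\right) - \frac{221683}{-72779 + \left(-4 + 0\right)} = \frac{8571}{22237} - \frac{221683}{-72779 - 4} = \frac{8571}{22237} - \frac{221683}{-72783} = \frac{8571}{22237} - - \frac{221683}{72783} = \frac{8571}{22237} + \frac{221683}{72783} = \frac{5553387964}{1618475571}$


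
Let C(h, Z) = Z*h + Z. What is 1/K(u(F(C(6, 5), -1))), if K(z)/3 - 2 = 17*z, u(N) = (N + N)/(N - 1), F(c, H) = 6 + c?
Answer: 20/2211 ≈ 0.0090457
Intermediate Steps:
C(h, Z) = Z + Z*h
u(N) = 2*N/(-1 + N) (u(N) = (2*N)/(-1 + N) = 2*N/(-1 + N))
K(z) = 6 + 51*z (K(z) = 6 + 3*(17*z) = 6 + 51*z)
1/K(u(F(C(6, 5), -1))) = 1/(6 + 51*(2*(6 + 5*(1 + 6))/(-1 + (6 + 5*(1 + 6))))) = 1/(6 + 51*(2*(6 + 5*7)/(-1 + (6 + 5*7)))) = 1/(6 + 51*(2*(6 + 35)/(-1 + (6 + 35)))) = 1/(6 + 51*(2*41/(-1 + 41))) = 1/(6 + 51*(2*41/40)) = 1/(6 + 51*(2*41*(1/40))) = 1/(6 + 51*(41/20)) = 1/(6 + 2091/20) = 1/(2211/20) = 20/2211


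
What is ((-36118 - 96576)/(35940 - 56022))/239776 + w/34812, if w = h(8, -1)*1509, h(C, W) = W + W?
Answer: -67257401953/776046773024 ≈ -0.086667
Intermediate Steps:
h(C, W) = 2*W
w = -3018 (w = (2*(-1))*1509 = -2*1509 = -3018)
((-36118 - 96576)/(35940 - 56022))/239776 + w/34812 = ((-36118 - 96576)/(35940 - 56022))/239776 - 3018/34812 = -132694/(-20082)*(1/239776) - 3018*1/34812 = -132694*(-1/20082)*(1/239776) - 503/5802 = (66347/10041)*(1/239776) - 503/5802 = 66347/2407590816 - 503/5802 = -67257401953/776046773024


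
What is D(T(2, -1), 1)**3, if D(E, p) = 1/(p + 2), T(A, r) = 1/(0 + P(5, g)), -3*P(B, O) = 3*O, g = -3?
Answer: 1/27 ≈ 0.037037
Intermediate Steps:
P(B, O) = -O
T(A, r) = 1/3 (T(A, r) = 1/(0 - 1*(-3)) = 1/(0 + 3) = 1/3)
D(E, p) = 1/(2 + p)
D(T(2, -1), 1)**3 = (1/(2 + 1))**3 = (1/3)**3 = 1/27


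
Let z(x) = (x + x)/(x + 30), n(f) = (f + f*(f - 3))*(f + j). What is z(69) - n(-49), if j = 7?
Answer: 3463660/33 ≈ 1.0496e+5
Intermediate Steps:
n(f) = (7 + f)*(f + f*(-3 + f)) (n(f) = (f + f*(f - 3))*(f + 7) = (f + f*(-3 + f))*(7 + f) = (7 + f)*(f + f*(-3 + f)))
z(x) = 2*x/(30 + x) (z(x) = (2*x)/(30 + x) = 2*x/(30 + x))
z(69) - n(-49) = 2*69/(30 + 69) - (-49)*(-14 + (-49)² + 5*(-49)) = 2*69/99 - (-49)*(-14 + 2401 - 245) = 2*69*(1/99) - (-49)*2142 = 46/33 - 1*(-104958) = 46/33 + 104958 = 3463660/33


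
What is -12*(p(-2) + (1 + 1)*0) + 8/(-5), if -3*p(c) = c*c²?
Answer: -168/5 ≈ -33.600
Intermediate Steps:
p(c) = -c³/3 (p(c) = -c*c²/3 = -c³/3)
-12*(p(-2) + (1 + 1)*0) + 8/(-5) = -12*(-⅓*(-2)³ + (1 + 1)*0) + 8/(-5) = -12*(-⅓*(-8) + 2*0) + 8*(-⅕) = -12*(8/3 + 0) - 8/5 = -12*8/3 - 8/5 = -32 - 8/5 = -168/5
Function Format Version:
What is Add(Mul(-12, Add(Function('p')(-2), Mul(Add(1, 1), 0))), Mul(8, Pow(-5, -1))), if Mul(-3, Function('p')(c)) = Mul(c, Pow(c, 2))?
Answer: Rational(-168, 5) ≈ -33.600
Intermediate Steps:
Function('p')(c) = Mul(Rational(-1, 3), Pow(c, 3)) (Function('p')(c) = Mul(Rational(-1, 3), Mul(c, Pow(c, 2))) = Mul(Rational(-1, 3), Pow(c, 3)))
Add(Mul(-12, Add(Function('p')(-2), Mul(Add(1, 1), 0))), Mul(8, Pow(-5, -1))) = Add(Mul(-12, Add(Mul(Rational(-1, 3), Pow(-2, 3)), Mul(Add(1, 1), 0))), Mul(8, Pow(-5, -1))) = Add(Mul(-12, Add(Mul(Rational(-1, 3), -8), Mul(2, 0))), Mul(8, Rational(-1, 5))) = Add(Mul(-12, Add(Rational(8, 3), 0)), Rational(-8, 5)) = Add(Mul(-12, Rational(8, 3)), Rational(-8, 5)) = Add(-32, Rational(-8, 5)) = Rational(-168, 5)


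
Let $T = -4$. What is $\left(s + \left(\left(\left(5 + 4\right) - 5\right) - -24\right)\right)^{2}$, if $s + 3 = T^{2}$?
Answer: $1681$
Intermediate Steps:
$s = 13$ ($s = -3 + \left(-4\right)^{2} = -3 + 16 = 13$)
$\left(s + \left(\left(\left(5 + 4\right) - 5\right) - -24\right)\right)^{2} = \left(13 + \left(\left(\left(5 + 4\right) - 5\right) - -24\right)\right)^{2} = \left(13 + \left(\left(9 - 5\right) + 24\right)\right)^{2} = \left(13 + \left(4 + 24\right)\right)^{2} = \left(13 + 28\right)^{2} = 41^{2} = 1681$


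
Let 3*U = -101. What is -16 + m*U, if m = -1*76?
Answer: 7628/3 ≈ 2542.7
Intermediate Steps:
U = -101/3 (U = (1/3)*(-101) = -101/3 ≈ -33.667)
m = -76
-16 + m*U = -16 - 76*(-101/3) = -16 + 7676/3 = 7628/3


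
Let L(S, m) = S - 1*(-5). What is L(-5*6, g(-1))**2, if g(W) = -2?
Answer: 625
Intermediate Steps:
L(S, m) = 5 + S (L(S, m) = S + 5 = 5 + S)
L(-5*6, g(-1))**2 = (5 - 5*6)**2 = (5 - 30)**2 = (-25)**2 = 625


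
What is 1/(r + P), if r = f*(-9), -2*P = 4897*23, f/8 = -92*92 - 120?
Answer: 2/1123465 ≈ 1.7802e-6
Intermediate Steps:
f = -68672 (f = 8*(-92*92 - 120) = 8*(-8464 - 120) = 8*(-8584) = -68672)
P = -112631/2 (P = -4897*23/2 = -½*112631 = -112631/2 ≈ -56316.)
r = 618048 (r = -68672*(-9) = 618048)
1/(r + P) = 1/(618048 - 112631/2) = 1/(1123465/2) = 2/1123465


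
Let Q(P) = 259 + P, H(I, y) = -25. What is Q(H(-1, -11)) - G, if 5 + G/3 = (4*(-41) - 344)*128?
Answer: 195321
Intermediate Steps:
G = -195087 (G = -15 + 3*((4*(-41) - 344)*128) = -15 + 3*((-164 - 344)*128) = -15 + 3*(-508*128) = -15 + 3*(-65024) = -15 - 195072 = -195087)
Q(H(-1, -11)) - G = (259 - 25) - 1*(-195087) = 234 + 195087 = 195321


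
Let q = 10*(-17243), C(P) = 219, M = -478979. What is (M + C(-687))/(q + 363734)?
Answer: -59845/23913 ≈ -2.5026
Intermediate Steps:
q = -172430
(M + C(-687))/(q + 363734) = (-478979 + 219)/(-172430 + 363734) = -478760/191304 = -478760*1/191304 = -59845/23913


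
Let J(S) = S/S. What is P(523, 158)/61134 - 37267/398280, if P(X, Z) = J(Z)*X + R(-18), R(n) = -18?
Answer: -346191563/4058074920 ≈ -0.085309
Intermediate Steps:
J(S) = 1
P(X, Z) = -18 + X (P(X, Z) = 1*X - 18 = X - 18 = -18 + X)
P(523, 158)/61134 - 37267/398280 = (-18 + 523)/61134 - 37267/398280 = 505*(1/61134) - 37267*1/398280 = 505/61134 - 37267/398280 = -346191563/4058074920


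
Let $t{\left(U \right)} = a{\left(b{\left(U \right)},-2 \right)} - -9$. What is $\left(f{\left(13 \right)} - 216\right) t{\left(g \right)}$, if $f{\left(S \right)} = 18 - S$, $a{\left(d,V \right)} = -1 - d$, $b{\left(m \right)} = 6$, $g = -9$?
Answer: $-422$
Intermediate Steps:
$t{\left(U \right)} = 2$ ($t{\left(U \right)} = \left(-1 - 6\right) - -9 = \left(-1 - 6\right) + 9 = -7 + 9 = 2$)
$\left(f{\left(13 \right)} - 216\right) t{\left(g \right)} = \left(\left(18 - 13\right) - 216\right) 2 = \left(5 - 216\right) 2 = \left(-211\right) 2 = -422$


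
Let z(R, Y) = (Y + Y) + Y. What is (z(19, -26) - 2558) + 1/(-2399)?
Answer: -6323765/2399 ≈ -2636.0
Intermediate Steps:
z(R, Y) = 3*Y (z(R, Y) = 2*Y + Y = 3*Y)
(z(19, -26) - 2558) + 1/(-2399) = (3*(-26) - 2558) + 1/(-2399) = (-78 - 2558) - 1/2399 = -2636 - 1/2399 = -6323765/2399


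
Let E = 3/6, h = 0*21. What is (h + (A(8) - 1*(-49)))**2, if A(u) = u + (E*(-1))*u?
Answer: 2809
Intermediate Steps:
h = 0
E = 1/2 (E = 3*(1/6) = 1/2 ≈ 0.50000)
A(u) = u/2 (A(u) = u + ((1/2)*(-1))*u = u - u/2 = u/2)
(h + (A(8) - 1*(-49)))**2 = (0 + ((1/2)*8 - 1*(-49)))**2 = (0 + (4 + 49))**2 = (0 + 53)**2 = 53**2 = 2809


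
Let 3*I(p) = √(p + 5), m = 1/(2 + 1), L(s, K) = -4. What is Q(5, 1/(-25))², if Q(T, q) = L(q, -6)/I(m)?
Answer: 27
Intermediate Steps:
m = ⅓ (m = 1/3 = ⅓ ≈ 0.33333)
I(p) = √(5 + p)/3 (I(p) = √(p + 5)/3 = √(5 + p)/3)
Q(T, q) = -3*√3 (Q(T, q) = -4*3/√(5 + ⅓) = -4*3*√3/4 = -3*√3)
Q(5, 1/(-25))² = (-3*√3)² = 27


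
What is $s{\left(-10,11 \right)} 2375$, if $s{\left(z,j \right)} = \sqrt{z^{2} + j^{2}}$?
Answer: $2375 \sqrt{221} \approx 35307.0$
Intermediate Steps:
$s{\left(z,j \right)} = \sqrt{j^{2} + z^{2}}$
$s{\left(-10,11 \right)} 2375 = \sqrt{11^{2} + \left(-10\right)^{2}} \cdot 2375 = \sqrt{121 + 100} \cdot 2375 = \sqrt{221} \cdot 2375 = 2375 \sqrt{221}$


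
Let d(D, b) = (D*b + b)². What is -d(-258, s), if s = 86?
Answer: -488498404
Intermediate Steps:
d(D, b) = (b + D*b)²
-d(-258, s) = -86²*(1 - 258)² = -7396*(-257)² = -7396*66049 = -1*488498404 = -488498404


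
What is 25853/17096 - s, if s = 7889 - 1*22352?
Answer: 247285301/17096 ≈ 14465.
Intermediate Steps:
s = -14463 (s = 7889 - 22352 = -14463)
25853/17096 - s = 25853/17096 - 1*(-14463) = 25853*(1/17096) + 14463 = 25853/17096 + 14463 = 247285301/17096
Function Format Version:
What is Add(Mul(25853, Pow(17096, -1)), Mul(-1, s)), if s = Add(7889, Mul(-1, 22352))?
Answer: Rational(247285301, 17096) ≈ 14465.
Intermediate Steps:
s = -14463 (s = Add(7889, -22352) = -14463)
Add(Mul(25853, Pow(17096, -1)), Mul(-1, s)) = Add(Mul(25853, Pow(17096, -1)), Mul(-1, -14463)) = Add(Mul(25853, Rational(1, 17096)), 14463) = Add(Rational(25853, 17096), 14463) = Rational(247285301, 17096)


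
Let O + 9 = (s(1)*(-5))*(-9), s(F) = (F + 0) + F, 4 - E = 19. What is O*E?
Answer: -1215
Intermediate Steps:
E = -15 (E = 4 - 1*19 = 4 - 19 = -15)
s(F) = 2*F (s(F) = F + F = 2*F)
O = 81 (O = -9 + ((2*1)*(-5))*(-9) = -9 + (2*(-5))*(-9) = -9 - 10*(-9) = -9 + 90 = 81)
O*E = 81*(-15) = -1215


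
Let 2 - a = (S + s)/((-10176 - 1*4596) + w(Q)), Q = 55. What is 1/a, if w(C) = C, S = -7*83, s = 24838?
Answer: 14717/53691 ≈ 0.27411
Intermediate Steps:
S = -581
a = 53691/14717 (a = 2 - (-581 + 24838)/((-10176 - 1*4596) + 55) = 2 - 24257/((-10176 - 4596) + 55) = 2 - 24257/(-14772 + 55) = 2 - 24257/(-14717) = 2 - 24257*(-1)/14717 = 2 - 1*(-24257/14717) = 2 + 24257/14717 = 53691/14717 ≈ 3.6482)
1/a = 1/(53691/14717) = 14717/53691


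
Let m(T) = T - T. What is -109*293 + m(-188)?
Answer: -31937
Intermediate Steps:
m(T) = 0
-109*293 + m(-188) = -109*293 + 0 = -31937 + 0 = -31937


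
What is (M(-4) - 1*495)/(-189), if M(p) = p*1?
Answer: 499/189 ≈ 2.6402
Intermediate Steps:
M(p) = p
(M(-4) - 1*495)/(-189) = (-4 - 1*495)/(-189) = (-4 - 495)*(-1/189) = -499*(-1/189) = 499/189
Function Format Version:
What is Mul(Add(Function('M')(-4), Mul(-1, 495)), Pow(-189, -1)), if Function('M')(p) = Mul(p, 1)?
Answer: Rational(499, 189) ≈ 2.6402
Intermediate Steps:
Function('M')(p) = p
Mul(Add(Function('M')(-4), Mul(-1, 495)), Pow(-189, -1)) = Mul(Add(-4, Mul(-1, 495)), Pow(-189, -1)) = Mul(Add(-4, -495), Rational(-1, 189)) = Mul(-499, Rational(-1, 189)) = Rational(499, 189)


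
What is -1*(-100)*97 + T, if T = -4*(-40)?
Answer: 9860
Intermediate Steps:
T = 160
-1*(-100)*97 + T = -1*(-100)*97 + 160 = 100*97 + 160 = 9700 + 160 = 9860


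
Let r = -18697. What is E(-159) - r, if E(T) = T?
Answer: 18538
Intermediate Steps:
E(-159) - r = -159 - 1*(-18697) = -159 + 18697 = 18538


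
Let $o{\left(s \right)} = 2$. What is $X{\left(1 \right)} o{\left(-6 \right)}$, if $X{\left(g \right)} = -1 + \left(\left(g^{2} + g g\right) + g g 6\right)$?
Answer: $14$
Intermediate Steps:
$X{\left(g \right)} = -1 + 8 g^{2}$ ($X{\left(g \right)} = -1 + \left(\left(g^{2} + g^{2}\right) + g^{2} \cdot 6\right) = -1 + \left(2 g^{2} + 6 g^{2}\right) = -1 + 8 g^{2}$)
$X{\left(1 \right)} o{\left(-6 \right)} = \left(-1 + 8 \cdot 1^{2}\right) 2 = \left(-1 + 8 \cdot 1\right) 2 = \left(-1 + 8\right) 2 = 7 \cdot 2 = 14$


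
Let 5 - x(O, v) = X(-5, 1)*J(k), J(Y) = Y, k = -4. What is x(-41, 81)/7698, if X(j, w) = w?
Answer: 3/2566 ≈ 0.0011691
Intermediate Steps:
x(O, v) = 9 (x(O, v) = 5 - (-4) = 5 - 1*(-4) = 5 + 4 = 9)
x(-41, 81)/7698 = 9/7698 = 9*(1/7698) = 3/2566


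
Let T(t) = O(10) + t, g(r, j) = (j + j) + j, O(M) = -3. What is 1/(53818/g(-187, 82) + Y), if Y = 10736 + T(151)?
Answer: 123/1365641 ≈ 9.0068e-5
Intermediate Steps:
g(r, j) = 3*j (g(r, j) = 2*j + j = 3*j)
T(t) = -3 + t
Y = 10884 (Y = 10736 + (-3 + 151) = 10736 + 148 = 10884)
1/(53818/g(-187, 82) + Y) = 1/(53818/((3*82)) + 10884) = 1/(53818/246 + 10884) = 1/(53818*(1/246) + 10884) = 1/(26909/123 + 10884) = 1/(1365641/123) = 123/1365641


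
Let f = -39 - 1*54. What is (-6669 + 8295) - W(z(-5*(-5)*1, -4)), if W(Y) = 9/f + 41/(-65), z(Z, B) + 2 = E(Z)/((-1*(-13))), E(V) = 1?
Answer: 3277856/2015 ≈ 1626.7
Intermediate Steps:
f = -93 (f = -39 - 54 = -93)
z(Z, B) = -25/13 (z(Z, B) = -2 + 1/(-1*(-13)) = -2 + 1/13 = -25/13)
W(Y) = -1466/2015 (W(Y) = 9/(-93) + 41/(-65) = 9*(-1/93) + 41*(-1/65) = -3/31 - 41/65 = -1466/2015)
(-6669 + 8295) - W(z(-5*(-5)*1, -4)) = (-6669 + 8295) - 1*(-1466/2015) = 1626 + 1466/2015 = 3277856/2015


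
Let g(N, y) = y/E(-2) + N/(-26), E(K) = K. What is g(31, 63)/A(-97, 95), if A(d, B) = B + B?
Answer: -85/494 ≈ -0.17206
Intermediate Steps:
A(d, B) = 2*B
g(N, y) = -y/2 - N/26 (g(N, y) = y/(-2) + N/(-26) = y*(-½) + N*(-1/26) = -y/2 - N/26)
g(31, 63)/A(-97, 95) = (-½*63 - 1/26*31)/((2*95)) = (-63/2 - 31/26)/190 = -425/13*1/190 = -85/494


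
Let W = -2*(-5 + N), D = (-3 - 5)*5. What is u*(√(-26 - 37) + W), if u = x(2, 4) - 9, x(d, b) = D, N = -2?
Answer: -686 - 147*I*√7 ≈ -686.0 - 388.93*I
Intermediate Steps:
D = -40 (D = -8*5 = -40)
W = 14 (W = -2*(-5 - 2) = -2*(-7) = 14)
x(d, b) = -40
u = -49 (u = -40 - 9 = -49)
u*(√(-26 - 37) + W) = -49*(√(-26 - 37) + 14) = -49*(√(-63) + 14) = -49*(3*I*√7 + 14) = -49*(14 + 3*I*√7) = -686 - 147*I*√7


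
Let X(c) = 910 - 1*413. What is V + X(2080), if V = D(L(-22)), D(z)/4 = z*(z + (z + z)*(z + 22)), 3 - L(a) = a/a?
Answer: 1281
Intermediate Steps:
X(c) = 497 (X(c) = 910 - 413 = 497)
L(a) = 2 (L(a) = 3 - a/a = 3 - 1*1 = 3 - 1 = 2)
D(z) = 4*z*(z + 2*z*(22 + z)) (D(z) = 4*(z*(z + (z + z)*(z + 22))) = 4*(z*(z + (2*z)*(22 + z))) = 4*(z*(z + 2*z*(22 + z))) = 4*z*(z + 2*z*(22 + z)))
V = 784 (V = 2²*(180 + 8*2) = 4*(180 + 16) = 4*196 = 784)
V + X(2080) = 784 + 497 = 1281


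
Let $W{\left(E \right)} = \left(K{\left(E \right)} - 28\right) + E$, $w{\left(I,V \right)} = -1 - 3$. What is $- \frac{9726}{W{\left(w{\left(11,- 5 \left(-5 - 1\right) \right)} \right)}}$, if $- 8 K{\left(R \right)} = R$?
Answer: $\frac{6484}{21} \approx 308.76$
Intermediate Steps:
$K{\left(R \right)} = - \frac{R}{8}$
$w{\left(I,V \right)} = -4$
$W{\left(E \right)} = -28 + \frac{7 E}{8}$ ($W{\left(E \right)} = \left(- \frac{E}{8} - 28\right) + E = \left(-28 - \frac{E}{8}\right) + E = -28 + \frac{7 E}{8}$)
$- \frac{9726}{W{\left(w{\left(11,- 5 \left(-5 - 1\right) \right)} \right)}} = - \frac{9726}{-28 + \frac{7}{8} \left(-4\right)} = - \frac{9726}{-28 - \frac{7}{2}} = - \frac{9726}{- \frac{63}{2}} = \left(-9726\right) \left(- \frac{2}{63}\right) = \frac{6484}{21}$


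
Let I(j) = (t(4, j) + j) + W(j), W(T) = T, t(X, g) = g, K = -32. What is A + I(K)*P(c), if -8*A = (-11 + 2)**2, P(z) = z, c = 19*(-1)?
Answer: 14511/8 ≈ 1813.9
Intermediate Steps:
c = -19
A = -81/8 (A = -(-11 + 2)**2/8 = -1/8*(-9)**2 = -1/8*81 = -81/8 ≈ -10.125)
I(j) = 3*j (I(j) = (j + j) + j = 2*j + j = 3*j)
A + I(K)*P(c) = -81/8 + (3*(-32))*(-19) = -81/8 - 96*(-19) = -81/8 + 1824 = 14511/8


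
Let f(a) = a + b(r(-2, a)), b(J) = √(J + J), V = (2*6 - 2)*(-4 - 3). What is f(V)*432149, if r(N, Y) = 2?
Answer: -29386132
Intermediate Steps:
V = -70 (V = (12 - 2)*(-7) = 10*(-7) = -70)
b(J) = √2*√J (b(J) = √(2*J) = √2*√J)
f(a) = 2 + a (f(a) = a + √2*√2 = a + 2 = 2 + a)
f(V)*432149 = (2 - 70)*432149 = -68*432149 = -29386132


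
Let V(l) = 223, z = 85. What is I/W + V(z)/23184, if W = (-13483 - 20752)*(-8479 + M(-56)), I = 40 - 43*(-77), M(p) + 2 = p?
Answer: 65252605069/6775853096880 ≈ 0.0096302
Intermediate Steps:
M(p) = -2 + p
I = 3351 (I = 40 + 3311 = 3351)
W = 292264195 (W = (-13483 - 20752)*(-8479 + (-2 - 56)) = -34235*(-8479 - 58) = -34235*(-8537) = 292264195)
I/W + V(z)/23184 = 3351/292264195 + 223/23184 = 65252605069/6775853096880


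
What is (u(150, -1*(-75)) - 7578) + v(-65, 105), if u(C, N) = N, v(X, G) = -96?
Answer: -7599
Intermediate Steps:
(u(150, -1*(-75)) - 7578) + v(-65, 105) = (-1*(-75) - 7578) - 96 = (75 - 7578) - 96 = -7503 - 96 = -7599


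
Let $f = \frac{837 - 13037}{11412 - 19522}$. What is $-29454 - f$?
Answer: $- \frac{23888414}{811} \approx -29456.0$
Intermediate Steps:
$f = \frac{1220}{811}$ ($f = - \frac{12200}{-8110} = \left(-12200\right) \left(- \frac{1}{8110}\right) = \frac{1220}{811} \approx 1.5043$)
$-29454 - f = -29454 - \frac{1220}{811} = - \frac{23888414}{811}$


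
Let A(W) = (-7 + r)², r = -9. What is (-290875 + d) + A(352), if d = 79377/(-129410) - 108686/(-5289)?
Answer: -198900381104003/684449490 ≈ -2.9060e+5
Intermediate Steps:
d = 13645230307/684449490 (d = 79377*(-1/129410) - 108686*(-1/5289) = -79377/129410 + 108686/5289 = 13645230307/684449490 ≈ 19.936)
A(W) = 256 (A(W) = (-7 - 9)² = (-16)² = 256)
(-290875 + d) + A(352) = (-290875 + 13645230307/684449490) + 256 = -199075600173443/684449490 + 256 = -198900381104003/684449490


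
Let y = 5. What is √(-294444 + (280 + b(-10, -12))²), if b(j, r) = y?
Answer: 3*I*√23691 ≈ 461.76*I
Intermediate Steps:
b(j, r) = 5
√(-294444 + (280 + b(-10, -12))²) = √(-294444 + (280 + 5)²) = √(-294444 + 285²) = √(-294444 + 81225) = √(-213219) = 3*I*√23691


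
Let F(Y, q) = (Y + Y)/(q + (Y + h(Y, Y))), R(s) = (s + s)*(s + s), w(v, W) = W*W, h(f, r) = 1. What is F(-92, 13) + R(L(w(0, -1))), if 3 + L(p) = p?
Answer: 716/39 ≈ 18.359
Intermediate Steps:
w(v, W) = W**2
L(p) = -3 + p
R(s) = 4*s**2 (R(s) = (2*s)*(2*s) = 4*s**2)
F(Y, q) = 2*Y/(1 + Y + q) (F(Y, q) = (Y + Y)/(q + (Y + 1)) = (2*Y)/(q + (1 + Y)) = (2*Y)/(1 + Y + q) = 2*Y/(1 + Y + q))
F(-92, 13) + R(L(w(0, -1))) = 2*(-92)/(1 - 92 + 13) + 4*(-3 + (-1)**2)**2 = 2*(-92)/(-78) + 4*(-3 + 1)**2 = 2*(-92)*(-1/78) + 4*(-2)**2 = 92/39 + 4*4 = 92/39 + 16 = 716/39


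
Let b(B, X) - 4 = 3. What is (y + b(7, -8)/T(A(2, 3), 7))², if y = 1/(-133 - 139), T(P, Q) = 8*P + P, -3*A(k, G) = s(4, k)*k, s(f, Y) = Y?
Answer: 229441/665856 ≈ 0.34458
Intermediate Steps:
A(k, G) = -k²/3 (A(k, G) = -k*k/3 = -k²/3)
b(B, X) = 7 (b(B, X) = 4 + 3 = 7)
T(P, Q) = 9*P
y = -1/272 (y = 1/(-272) = -1/272 ≈ -0.0036765)
(y + b(7, -8)/T(A(2, 3), 7))² = (-1/272 + 7/((9*(-⅓*2²))))² = (-1/272 + 7/((9*(-⅓*4))))² = (-1/272 + 7/((9*(-4/3))))² = (-1/272 + 7/(-12))² = (-1/272 + 7*(-1/12))² = (-1/272 - 7/12)² = (-479/816)² = 229441/665856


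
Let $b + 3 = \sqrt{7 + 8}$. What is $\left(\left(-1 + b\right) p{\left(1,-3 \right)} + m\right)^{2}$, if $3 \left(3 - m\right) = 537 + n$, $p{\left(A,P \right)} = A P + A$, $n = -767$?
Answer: $\frac{69709}{9} - \frac{1052 \sqrt{15}}{3} \approx 6387.3$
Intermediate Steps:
$p{\left(A,P \right)} = A + A P$
$m = \frac{239}{3}$ ($m = 3 - \frac{537 - 767}{3} = 3 - - \frac{230}{3} = 3 + \frac{230}{3} = \frac{239}{3} \approx 79.667$)
$b = -3 + \sqrt{15}$ ($b = -3 + \sqrt{7 + 8} = -3 + \sqrt{15} \approx 0.87298$)
$\left(\left(-1 + b\right) p{\left(1,-3 \right)} + m\right)^{2} = \left(\left(-1 - \left(3 - \sqrt{15}\right)\right) 1 \left(1 - 3\right) + \frac{239}{3}\right)^{2} = \left(\left(-4 + \sqrt{15}\right) 1 \left(-2\right) + \frac{239}{3}\right)^{2} = \left(\left(-4 + \sqrt{15}\right) \left(-2\right) + \frac{239}{3}\right)^{2} = \left(\left(8 - 2 \sqrt{15}\right) + \frac{239}{3}\right)^{2} = \left(\frac{263}{3} - 2 \sqrt{15}\right)^{2}$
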